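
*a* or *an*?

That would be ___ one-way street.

The indefinite article is chosen by the initial *sound* of the following word, not its spelling.
*one-way* begins with the sound /wʌ/ (*one* pronounced /wʌn/) — a consonant sound.
So the article is *a*: That would be a one-way street.

a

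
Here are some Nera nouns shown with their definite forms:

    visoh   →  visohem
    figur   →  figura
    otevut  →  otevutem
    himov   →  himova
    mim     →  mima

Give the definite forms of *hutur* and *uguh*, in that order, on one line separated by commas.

The pattern is voicing of the final consonant: -em when the stem ends in a voiceless consonant (*visoh*, *otevut*); -a when the stem ends in a voiced consonant (*figur*, *himov*, *mim*).
The final consonant of *hutur* is /r/, which is voiced, so the suffix is -a, giving *hutura*.
The final consonant of *uguh* is /h/, which is voiceless, so the suffix is -em, giving *uguhem*.

hutura, uguhem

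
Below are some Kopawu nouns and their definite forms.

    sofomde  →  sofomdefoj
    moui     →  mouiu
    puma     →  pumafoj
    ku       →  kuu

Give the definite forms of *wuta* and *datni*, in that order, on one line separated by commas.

Looking at the last vowel of each stem: -u when the last vowel of the stem is a high vowel (*moui*, *ku*); -foj when the last vowel of the stem is a non-high vowel (*sofomde*, *puma*).
The last vowel of *wuta* is /a/, which is a non-high vowel, so the suffix is -foj, giving *wutafoj*.
Since the last vowel of *datni* is /i/ (a high vowel), it takes -u, giving *datniu*.

wutafoj, datniu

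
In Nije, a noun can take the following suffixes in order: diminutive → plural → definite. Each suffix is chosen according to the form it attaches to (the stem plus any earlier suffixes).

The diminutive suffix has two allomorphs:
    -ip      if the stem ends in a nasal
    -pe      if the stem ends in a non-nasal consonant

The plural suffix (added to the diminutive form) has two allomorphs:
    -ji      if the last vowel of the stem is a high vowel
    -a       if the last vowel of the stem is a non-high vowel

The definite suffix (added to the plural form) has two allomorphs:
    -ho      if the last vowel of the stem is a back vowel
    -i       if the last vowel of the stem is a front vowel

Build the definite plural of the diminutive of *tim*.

*tim* — final consonant /m/ (a nasal) → -ip → *timip*.
The last vowel of the diminutive form *timip* is /i/, which is a high vowel, so the plural suffix is -ji, giving *timipji*.
The last vowel of the plural form *timipji* is /i/, which is a front vowel, so the definite suffix is -i, giving *timipjii*.

timipjii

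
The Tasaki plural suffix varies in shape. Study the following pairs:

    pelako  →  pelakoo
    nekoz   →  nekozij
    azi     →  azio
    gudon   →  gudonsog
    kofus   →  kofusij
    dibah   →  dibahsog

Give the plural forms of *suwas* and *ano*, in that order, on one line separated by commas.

suwasij, anoo

The pattern is sibilance of the final sound: -ij when the stem ends in a sibilant (*nekoz*, *kofus*); -sog when the stem ends in a non-sibilant consonant (*gudon*, *dibah*); -o when the stem ends in a vowel (*pelako*, *azi*).
*suwas*: final sound = /s/, a sibilant → -ij → *suwasij*.
*ano* — final sound /o/ (a vowel) → -o → *anoo*.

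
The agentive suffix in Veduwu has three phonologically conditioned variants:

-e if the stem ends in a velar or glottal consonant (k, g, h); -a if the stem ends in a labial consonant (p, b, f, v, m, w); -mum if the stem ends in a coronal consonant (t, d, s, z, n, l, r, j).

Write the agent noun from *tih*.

Since the final consonant of *tih* is /h/ (velar/glottal), it takes -e, giving *tihe*.

tihe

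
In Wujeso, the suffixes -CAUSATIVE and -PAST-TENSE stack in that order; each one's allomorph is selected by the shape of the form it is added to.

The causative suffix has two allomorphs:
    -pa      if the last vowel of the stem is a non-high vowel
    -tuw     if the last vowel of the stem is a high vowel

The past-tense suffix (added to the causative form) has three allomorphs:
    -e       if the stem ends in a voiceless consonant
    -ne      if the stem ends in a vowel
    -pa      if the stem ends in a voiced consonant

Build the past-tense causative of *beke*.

bekepane

*beke* — last vowel /e/ (a non-high vowel) → -pa → *bekepa*.
Since the final sound of the causative form *bekepa* is /a/ (a vowel), it takes -ne, giving *bekepane*.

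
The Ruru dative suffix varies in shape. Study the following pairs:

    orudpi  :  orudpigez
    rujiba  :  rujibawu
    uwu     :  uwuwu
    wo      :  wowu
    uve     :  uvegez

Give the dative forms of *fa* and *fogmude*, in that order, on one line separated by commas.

Looking at the last vowel of each stem: -gez when the last vowel of the stem is a front vowel (*orudpi*, *uve*); -wu when the last vowel of the stem is a back vowel (*rujiba*, *uwu*, *wo*).
*fa* — last vowel /a/ (a back vowel) → -wu → *fawu*.
The last vowel of *fogmude* is /e/, which is a front vowel, so the suffix is -gez, giving *fogmudegez*.

fawu, fogmudegez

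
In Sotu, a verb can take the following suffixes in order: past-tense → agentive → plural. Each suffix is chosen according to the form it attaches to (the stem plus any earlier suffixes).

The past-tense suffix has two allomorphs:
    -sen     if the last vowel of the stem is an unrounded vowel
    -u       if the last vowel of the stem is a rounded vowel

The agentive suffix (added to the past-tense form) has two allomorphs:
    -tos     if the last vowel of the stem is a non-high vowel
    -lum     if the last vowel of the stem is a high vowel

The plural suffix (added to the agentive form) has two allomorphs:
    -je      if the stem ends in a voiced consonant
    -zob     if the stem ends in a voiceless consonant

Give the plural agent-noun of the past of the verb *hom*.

homulumje

*hom* — last vowel /o/ (a rounded vowel) → -u → *homu*.
The last vowel of the past-tense form *homu* is /u/, which is a high vowel, so the agentive suffix is -lum, giving *homulum*.
The agentive form *homulum* — final consonant /m/ (voiced) → -je → *homulumje*.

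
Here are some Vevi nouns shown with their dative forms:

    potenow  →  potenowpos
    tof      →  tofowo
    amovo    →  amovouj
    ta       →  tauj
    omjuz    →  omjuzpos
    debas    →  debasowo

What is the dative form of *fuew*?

fuewpos

The suffix is conditioned by the final sound: -owo when the stem ends in a voiceless consonant (*tof*, *debas*); -pos when the stem ends in a voiced consonant (*potenow*, *omjuz*); -uj when the stem ends in a vowel (*amovo*, *ta*).
The final sound of *fuew* is /w/, which is a voiced consonant, so the suffix is -pos, giving *fuewpos*.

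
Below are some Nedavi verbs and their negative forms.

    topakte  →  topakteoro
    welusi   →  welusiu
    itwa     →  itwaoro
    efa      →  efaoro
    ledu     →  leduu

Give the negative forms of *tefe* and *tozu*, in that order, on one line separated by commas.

The alternation tracks the last vowel of the stem — -u when the last vowel of the stem is a high vowel (*welusi*, *ledu*); -oro when the last vowel of the stem is a non-high vowel (*topakte*, *itwa*, *efa*).
The last vowel of *tefe* is /e/, which is a non-high vowel, so the suffix is -oro, giving *tefeoro*.
The last vowel of *tozu* is /u/, which is a high vowel, so the suffix is -u, giving *tozuu*.

tefeoro, tozuu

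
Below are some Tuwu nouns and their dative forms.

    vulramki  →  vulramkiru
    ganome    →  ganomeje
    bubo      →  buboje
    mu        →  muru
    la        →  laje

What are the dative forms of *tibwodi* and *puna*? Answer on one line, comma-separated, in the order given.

tibwodiru, punaje

The pattern is height harmony: -ru when the last vowel of the stem is a high vowel (*vulramki*, *mu*); -je when the last vowel of the stem is a non-high vowel (*ganome*, *bubo*, *la*).
Since the last vowel of *tibwodi* is /i/ (a high vowel), it takes -ru, giving *tibwodiru*.
The last vowel of *puna* is /a/, which is a non-high vowel, so the suffix is -je, giving *punaje*.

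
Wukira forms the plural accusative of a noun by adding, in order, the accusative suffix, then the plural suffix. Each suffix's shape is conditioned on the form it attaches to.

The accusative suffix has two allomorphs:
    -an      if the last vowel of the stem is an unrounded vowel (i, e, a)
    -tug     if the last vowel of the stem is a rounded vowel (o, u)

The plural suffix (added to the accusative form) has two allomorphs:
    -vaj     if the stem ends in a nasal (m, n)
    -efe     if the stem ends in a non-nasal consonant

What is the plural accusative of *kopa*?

The last vowel of *kopa* is /a/, which is an unrounded vowel, so the accusative suffix is -an, giving *kopaan*.
The accusative form *kopaan*: final consonant = /n/, a nasal → -vaj → *kopaanvaj*.

kopaanvaj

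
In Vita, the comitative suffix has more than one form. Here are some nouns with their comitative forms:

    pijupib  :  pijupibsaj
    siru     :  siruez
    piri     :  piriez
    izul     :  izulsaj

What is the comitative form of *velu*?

Looking at the final sound of each stem: -saj when the stem ends in a consonant (*pijupib*, *izul*); -ez when the stem ends in a vowel (*siru*, *piri*).
The final sound of *velu* is /u/, which is a vowel, so the suffix is -ez, giving *veluez*.

veluez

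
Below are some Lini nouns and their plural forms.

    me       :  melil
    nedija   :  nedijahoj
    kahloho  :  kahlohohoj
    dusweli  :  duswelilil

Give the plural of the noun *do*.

dohoj

The suffix is conditioned by the last vowel: -lil when the last vowel of the stem is a front vowel (*me*, *dusweli*); -hoj when the last vowel of the stem is a back vowel (*nedija*, *kahloho*).
*do* — last vowel /o/ (a back vowel) → -hoj → *dohoj*.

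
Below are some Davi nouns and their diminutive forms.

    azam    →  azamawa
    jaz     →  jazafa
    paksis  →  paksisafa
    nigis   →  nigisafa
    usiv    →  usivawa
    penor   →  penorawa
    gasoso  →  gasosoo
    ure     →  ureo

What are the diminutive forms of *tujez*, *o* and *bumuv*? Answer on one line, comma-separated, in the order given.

tujezafa, oo, bumuvawa

Looking at the final sound of each stem: -afa when the stem ends in a sibilant (*jaz*, *paksis*, *nigis*); -awa when the stem ends in a non-sibilant consonant (*azam*, *usiv*, *penor*); -o when the stem ends in a vowel (*gasoso*, *ure*).
Since the final sound of *tujez* is /z/ (a sibilant), it takes -afa, giving *tujezafa*.
Since the final sound of *o* is /o/ (a vowel), it takes -o, giving *oo*.
The final sound of *bumuv* is /v/, which is a non-sibilant consonant, so the suffix is -awa, giving *bumuvawa*.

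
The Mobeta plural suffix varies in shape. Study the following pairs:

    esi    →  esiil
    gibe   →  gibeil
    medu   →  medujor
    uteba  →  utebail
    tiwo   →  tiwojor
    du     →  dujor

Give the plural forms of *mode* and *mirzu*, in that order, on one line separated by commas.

Looking at the last vowel of each stem: -jor when the last vowel of the stem is a rounded vowel (*medu*, *tiwo*, *du*); -il when the last vowel of the stem is an unrounded vowel (*esi*, *gibe*, *uteba*).
The last vowel of *mode* is /e/, which is an unrounded vowel, so the suffix is -il, giving *modeil*.
*mirzu*: last vowel = /u/, a rounded vowel → -jor → *mirzujor*.

modeil, mirzujor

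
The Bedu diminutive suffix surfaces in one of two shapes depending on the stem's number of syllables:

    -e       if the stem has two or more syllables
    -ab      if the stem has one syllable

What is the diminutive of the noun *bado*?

badoe

*bado* (2 syllables) → -e → *badoe*.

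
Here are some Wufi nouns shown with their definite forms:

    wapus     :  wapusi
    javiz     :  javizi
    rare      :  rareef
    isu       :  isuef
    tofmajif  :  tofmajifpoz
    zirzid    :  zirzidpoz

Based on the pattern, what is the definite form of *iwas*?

iwasi

The pattern is sibilance of the final sound: -i when the stem ends in a sibilant (*wapus*, *javiz*); -poz when the stem ends in a non-sibilant consonant (*tofmajif*, *zirzid*); -ef when the stem ends in a vowel (*rare*, *isu*).
*iwas*: final sound = /s/, a sibilant → -i → *iwasi*.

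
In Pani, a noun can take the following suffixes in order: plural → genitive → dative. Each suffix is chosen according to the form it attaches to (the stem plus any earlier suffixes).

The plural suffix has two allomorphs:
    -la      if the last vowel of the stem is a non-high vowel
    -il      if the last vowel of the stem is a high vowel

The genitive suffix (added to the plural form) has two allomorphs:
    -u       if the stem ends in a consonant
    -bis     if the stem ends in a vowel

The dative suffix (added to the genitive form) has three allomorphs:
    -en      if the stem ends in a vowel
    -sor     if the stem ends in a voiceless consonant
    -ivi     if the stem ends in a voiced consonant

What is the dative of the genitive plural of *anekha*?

*anekha*: last vowel = /a/, a non-high vowel → -la → *anekhala*.
The final sound of the plural form *anekhala* is /a/, which is a vowel, so the genitive suffix is -bis, giving *anekhalabis*.
Since the final sound of the genitive form *anekhalabis* is /s/ (a voiceless consonant), it takes -sor, giving *anekhalabissor*.

anekhalabissor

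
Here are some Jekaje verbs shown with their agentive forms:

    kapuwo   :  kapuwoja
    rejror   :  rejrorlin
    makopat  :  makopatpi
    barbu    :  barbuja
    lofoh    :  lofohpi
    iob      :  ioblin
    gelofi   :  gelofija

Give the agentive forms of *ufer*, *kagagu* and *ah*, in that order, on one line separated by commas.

The pattern is voicing of the final sound: -pi when the stem ends in a voiceless consonant (*makopat*, *lofoh*); -lin when the stem ends in a voiced consonant (*rejror*, *iob*); -ja when the stem ends in a vowel (*kapuwo*, *barbu*, *gelofi*).
Since the final sound of *ufer* is /r/ (a voiced consonant), it takes -lin, giving *uferlin*.
The final sound of *kagagu* is /u/, which is a vowel, so the suffix is -ja, giving *kagaguja*.
Since the final sound of *ah* is /h/ (a voiceless consonant), it takes -pi, giving *ahpi*.

uferlin, kagaguja, ahpi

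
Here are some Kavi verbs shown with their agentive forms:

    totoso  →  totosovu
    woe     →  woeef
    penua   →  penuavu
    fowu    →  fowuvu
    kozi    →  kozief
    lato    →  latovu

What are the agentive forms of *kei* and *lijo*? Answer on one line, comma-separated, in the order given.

The alternation tracks the last vowel of the stem — -ef when the last vowel of the stem is a front vowel (*woe*, *kozi*); -vu when the last vowel of the stem is a back vowel (*totoso*, *penua*, *fowu*, *lato*).
The last vowel of *kei* is /i/, which is a front vowel, so the suffix is -ef, giving *keief*.
*lijo* — last vowel /o/ (a back vowel) → -vu → *lijovu*.

keief, lijovu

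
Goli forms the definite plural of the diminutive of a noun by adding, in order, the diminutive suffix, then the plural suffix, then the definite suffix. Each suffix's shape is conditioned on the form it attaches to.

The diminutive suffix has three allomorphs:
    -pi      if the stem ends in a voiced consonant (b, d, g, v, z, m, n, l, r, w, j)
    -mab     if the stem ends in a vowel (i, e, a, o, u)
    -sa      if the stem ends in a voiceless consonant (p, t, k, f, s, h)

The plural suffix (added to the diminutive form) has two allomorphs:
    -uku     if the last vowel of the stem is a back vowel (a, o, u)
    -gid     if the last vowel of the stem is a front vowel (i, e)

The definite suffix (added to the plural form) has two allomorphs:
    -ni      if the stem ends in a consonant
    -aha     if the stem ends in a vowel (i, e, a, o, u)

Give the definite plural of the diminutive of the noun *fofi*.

fofimabukuaha

*fofi*: final sound = /i/, a vowel → -mab → *fofimab*.
Since the last vowel of the diminutive form *fofimab* is /a/ (a back vowel), it takes -uku, giving *fofimabuku*.
The plural form *fofimabuku*: final sound = /u/, a vowel → -aha → *fofimabukuaha*.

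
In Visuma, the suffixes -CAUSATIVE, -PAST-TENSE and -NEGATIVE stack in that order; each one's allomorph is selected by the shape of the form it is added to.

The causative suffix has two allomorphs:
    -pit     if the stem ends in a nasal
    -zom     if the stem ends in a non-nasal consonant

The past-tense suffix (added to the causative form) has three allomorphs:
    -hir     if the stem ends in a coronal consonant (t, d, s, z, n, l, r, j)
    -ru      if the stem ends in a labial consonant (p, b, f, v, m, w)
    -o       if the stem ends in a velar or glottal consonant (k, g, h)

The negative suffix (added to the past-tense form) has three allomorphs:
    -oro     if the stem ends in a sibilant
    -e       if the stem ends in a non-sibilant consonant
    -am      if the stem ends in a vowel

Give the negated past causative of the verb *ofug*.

The final consonant of *ofug* is /g/, which is non-nasal, so the causative suffix is -zom, giving *ofugzom*.
The causative form *ofugzom*: final consonant = /m/, labial → -ru → *ofugzomru*.
The final sound of the past-tense form *ofugzomru* is /u/, which is a vowel, so the negative suffix is -am, giving *ofugzomruam*.

ofugzomruam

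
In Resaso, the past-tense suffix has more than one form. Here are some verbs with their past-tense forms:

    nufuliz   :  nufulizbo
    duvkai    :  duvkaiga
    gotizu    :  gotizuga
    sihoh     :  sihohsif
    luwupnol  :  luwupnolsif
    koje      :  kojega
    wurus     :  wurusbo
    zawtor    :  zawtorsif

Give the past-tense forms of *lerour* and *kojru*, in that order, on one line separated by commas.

leroursif, kojruga

The alternation tracks the final sound of the stem — -bo when the stem ends in a sibilant (*nufuliz*, *wurus*); -sif when the stem ends in a non-sibilant consonant (*sihoh*, *luwupnol*, *zawtor*); -ga when the stem ends in a vowel (*duvkai*, *gotizu*, *koje*).
*lerour*: final sound = /r/, a non-sibilant consonant → -sif → *leroursif*.
Since the final sound of *kojru* is /u/ (a vowel), it takes -ga, giving *kojruga*.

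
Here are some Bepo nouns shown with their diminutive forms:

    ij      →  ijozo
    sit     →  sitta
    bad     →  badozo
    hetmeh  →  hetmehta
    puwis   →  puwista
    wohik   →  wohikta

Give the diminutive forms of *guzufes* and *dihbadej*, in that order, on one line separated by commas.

The alternation tracks the final consonant of the stem — -ta when the stem ends in a voiceless consonant (*sit*, *hetmeh*, *puwis*, *wohik*); -ozo when the stem ends in a voiced consonant (*ij*, *bad*).
*guzufes* — final consonant /s/ (voiceless) → -ta → *guzufesta*.
*dihbadej* — final consonant /j/ (voiced) → -ozo → *dihbadejozo*.

guzufesta, dihbadejozo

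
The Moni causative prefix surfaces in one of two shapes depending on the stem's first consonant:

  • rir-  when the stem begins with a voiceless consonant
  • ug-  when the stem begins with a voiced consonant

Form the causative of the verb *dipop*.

ugdipop

*dipop* — first consonant /d/ (voiced) → ug- → *ugdipop*.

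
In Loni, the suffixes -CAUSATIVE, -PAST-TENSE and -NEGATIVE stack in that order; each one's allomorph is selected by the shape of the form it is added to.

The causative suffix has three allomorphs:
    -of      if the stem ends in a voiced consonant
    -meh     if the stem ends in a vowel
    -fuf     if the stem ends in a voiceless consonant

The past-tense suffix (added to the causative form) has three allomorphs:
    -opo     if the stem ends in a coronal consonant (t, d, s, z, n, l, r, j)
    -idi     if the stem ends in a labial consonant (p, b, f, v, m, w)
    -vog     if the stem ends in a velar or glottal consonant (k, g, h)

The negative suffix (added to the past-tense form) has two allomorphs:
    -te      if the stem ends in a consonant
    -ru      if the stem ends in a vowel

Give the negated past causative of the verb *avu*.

*avu* — final sound /u/ (a vowel) → -meh → *avumeh*.
Since the final consonant of the causative form *avumeh* is /h/ (velar/glottal), it takes -vog, giving *avumehvog*.
The final sound of the past-tense form *avumehvog* is /g/, which is a consonant, so the negative suffix is -te, giving *avumehvogte*.

avumehvogte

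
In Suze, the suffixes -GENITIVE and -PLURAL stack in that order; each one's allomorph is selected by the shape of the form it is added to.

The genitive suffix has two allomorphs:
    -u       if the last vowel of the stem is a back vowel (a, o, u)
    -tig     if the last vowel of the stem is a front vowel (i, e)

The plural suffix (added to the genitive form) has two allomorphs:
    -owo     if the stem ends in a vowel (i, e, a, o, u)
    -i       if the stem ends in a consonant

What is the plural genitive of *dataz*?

The last vowel of *dataz* is /a/, which is a back vowel, so the genitive suffix is -u, giving *datazu*.
The genitive form *datazu*: final sound = /u/, a vowel → -owo → *datazuowo*.

datazuowo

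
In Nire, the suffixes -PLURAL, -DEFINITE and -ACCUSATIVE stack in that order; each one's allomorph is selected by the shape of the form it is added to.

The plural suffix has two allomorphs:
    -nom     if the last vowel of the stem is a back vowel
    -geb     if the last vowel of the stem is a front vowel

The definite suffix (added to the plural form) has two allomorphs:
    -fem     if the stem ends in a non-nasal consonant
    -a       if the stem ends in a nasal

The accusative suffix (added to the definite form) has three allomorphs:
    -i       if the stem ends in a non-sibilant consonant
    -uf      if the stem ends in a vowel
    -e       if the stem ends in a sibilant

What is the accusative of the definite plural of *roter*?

rotergebfemi

The last vowel of *roter* is /e/, which is a front vowel, so the plural suffix is -geb, giving *rotergeb*.
The final consonant of the plural form *rotergeb* is /b/, which is non-nasal, so the definite suffix is -fem, giving *rotergebfem*.
The final sound of the definite form *rotergebfem* is /m/, which is a non-sibilant consonant, so the accusative suffix is -i, giving *rotergebfemi*.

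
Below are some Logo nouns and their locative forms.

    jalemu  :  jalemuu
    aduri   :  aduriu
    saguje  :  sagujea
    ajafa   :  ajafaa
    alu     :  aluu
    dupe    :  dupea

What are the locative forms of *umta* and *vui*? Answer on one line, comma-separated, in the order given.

Looking at the last vowel of each stem: -u when the last vowel of the stem is a high vowel (*jalemu*, *aduri*, *alu*); -a when the last vowel of the stem is a non-high vowel (*saguje*, *ajafa*, *dupe*).
The last vowel of *umta* is /a/, which is a non-high vowel, so the suffix is -a, giving *umtaa*.
Since the last vowel of *vui* is /i/ (a high vowel), it takes -u, giving *vuiu*.

umtaa, vuiu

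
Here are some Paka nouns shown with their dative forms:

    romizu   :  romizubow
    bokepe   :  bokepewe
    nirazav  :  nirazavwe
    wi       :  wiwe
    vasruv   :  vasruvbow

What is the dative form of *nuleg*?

The suffix is conditioned by the last vowel: -bow when the last vowel of the stem is a rounded vowel (*romizu*, *vasruv*); -we when the last vowel of the stem is an unrounded vowel (*bokepe*, *nirazav*, *wi*).
Since the last vowel of *nuleg* is /e/ (an unrounded vowel), it takes -we, giving *nulegwe*.

nulegwe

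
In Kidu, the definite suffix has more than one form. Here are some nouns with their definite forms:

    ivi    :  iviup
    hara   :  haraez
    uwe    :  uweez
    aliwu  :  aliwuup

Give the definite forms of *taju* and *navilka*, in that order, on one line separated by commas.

tajuup, navilkaez

The pattern is height harmony: -up when the last vowel of the stem is a high vowel (*ivi*, *aliwu*); -ez when the last vowel of the stem is a non-high vowel (*hara*, *uwe*).
*taju*: last vowel = /u/, a high vowel → -up → *tajuup*.
*navilka*: last vowel = /a/, a non-high vowel → -ez → *navilkaez*.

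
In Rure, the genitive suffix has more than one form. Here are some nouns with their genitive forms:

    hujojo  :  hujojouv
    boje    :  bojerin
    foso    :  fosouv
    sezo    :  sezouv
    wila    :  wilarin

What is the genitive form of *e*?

erin

Looking at the last vowel of each stem: -uv when the last vowel of the stem is a rounded vowel (*hujojo*, *foso*, *sezo*); -rin when the last vowel of the stem is an unrounded vowel (*boje*, *wila*).
*e* — last vowel /e/ (an unrounded vowel) → -rin → *erin*.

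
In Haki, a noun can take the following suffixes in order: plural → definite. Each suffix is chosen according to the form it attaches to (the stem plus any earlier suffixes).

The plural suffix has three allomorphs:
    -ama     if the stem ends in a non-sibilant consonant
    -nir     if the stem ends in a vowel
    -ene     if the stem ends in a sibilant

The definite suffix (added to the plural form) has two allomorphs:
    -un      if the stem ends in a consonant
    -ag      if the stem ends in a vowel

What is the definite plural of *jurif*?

*jurif* — final sound /f/ (a non-sibilant consonant) → -ama → *jurifama*.
The plural form *jurifama* — final sound /a/ (a vowel) → -ag → *jurifamaag*.

jurifamaag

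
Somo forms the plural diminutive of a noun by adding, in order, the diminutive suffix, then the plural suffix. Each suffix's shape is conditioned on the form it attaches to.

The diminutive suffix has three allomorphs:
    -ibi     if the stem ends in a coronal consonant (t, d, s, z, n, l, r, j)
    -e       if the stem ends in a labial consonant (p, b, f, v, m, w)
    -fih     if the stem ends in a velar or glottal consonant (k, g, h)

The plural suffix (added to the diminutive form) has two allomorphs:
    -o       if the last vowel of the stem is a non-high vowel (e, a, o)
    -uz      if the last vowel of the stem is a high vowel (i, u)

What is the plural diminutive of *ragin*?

*ragin* — final consonant /n/ (coronal) → -ibi → *raginibi*.
The diminutive form *raginibi* — last vowel /i/ (a high vowel) → -uz → *raginibiuz*.

raginibiuz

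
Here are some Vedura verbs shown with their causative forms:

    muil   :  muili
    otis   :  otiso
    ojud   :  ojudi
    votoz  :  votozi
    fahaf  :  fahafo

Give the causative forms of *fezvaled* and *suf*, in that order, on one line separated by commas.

fezvaledi, sufo

The suffix is conditioned by the final consonant: -o when the stem ends in a voiceless consonant (*otis*, *fahaf*); -i when the stem ends in a voiced consonant (*muil*, *ojud*, *votoz*).
*fezvaled*: final consonant = /d/, voiced → -i → *fezvaledi*.
Since the final consonant of *suf* is /f/ (voiceless), it takes -o, giving *sufo*.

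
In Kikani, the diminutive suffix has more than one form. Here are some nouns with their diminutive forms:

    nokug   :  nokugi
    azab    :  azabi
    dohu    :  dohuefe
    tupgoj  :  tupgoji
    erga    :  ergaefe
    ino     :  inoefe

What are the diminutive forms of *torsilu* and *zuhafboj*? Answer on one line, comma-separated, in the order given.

torsiluefe, zuhafboji

The suffix is conditioned by the final sound: -i when the stem ends in a consonant (*nokug*, *azab*, *tupgoj*); -efe when the stem ends in a vowel (*dohu*, *erga*, *ino*).
*torsilu*: final sound = /u/, a vowel → -efe → *torsiluefe*.
*zuhafboj* — final sound /j/ (a consonant) → -i → *zuhafboji*.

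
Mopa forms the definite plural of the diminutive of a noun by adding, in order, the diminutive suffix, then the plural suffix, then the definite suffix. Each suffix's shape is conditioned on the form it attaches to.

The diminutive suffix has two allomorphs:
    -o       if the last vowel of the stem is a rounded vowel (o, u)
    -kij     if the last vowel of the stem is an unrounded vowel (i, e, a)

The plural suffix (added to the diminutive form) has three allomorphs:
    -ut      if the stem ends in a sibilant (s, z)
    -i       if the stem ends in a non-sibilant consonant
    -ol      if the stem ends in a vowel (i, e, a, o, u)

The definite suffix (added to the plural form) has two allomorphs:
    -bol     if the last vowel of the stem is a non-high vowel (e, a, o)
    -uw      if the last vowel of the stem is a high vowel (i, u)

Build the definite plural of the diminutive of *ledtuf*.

ledtufoolbol

*ledtuf*: last vowel = /u/, a rounded vowel → -o → *ledtufo*.
The final sound of the diminutive form *ledtufo* is /o/, which is a vowel, so the plural suffix is -ol, giving *ledtufool*.
Since the last vowel of the plural form *ledtufool* is /o/ (a non-high vowel), it takes -bol, giving *ledtufoolbol*.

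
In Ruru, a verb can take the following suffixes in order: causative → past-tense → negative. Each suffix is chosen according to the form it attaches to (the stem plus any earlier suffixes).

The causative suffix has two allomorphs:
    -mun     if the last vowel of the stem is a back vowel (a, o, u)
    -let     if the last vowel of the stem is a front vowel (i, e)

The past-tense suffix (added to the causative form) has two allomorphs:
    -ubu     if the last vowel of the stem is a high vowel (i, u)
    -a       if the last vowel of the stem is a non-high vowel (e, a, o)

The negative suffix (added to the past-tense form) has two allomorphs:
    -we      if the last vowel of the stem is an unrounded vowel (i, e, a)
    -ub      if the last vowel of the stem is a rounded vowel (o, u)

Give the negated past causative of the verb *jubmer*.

jubmerletawe

*jubmer* — last vowel /e/ (a front vowel) → -let → *jubmerlet*.
The causative form *jubmerlet*: last vowel = /e/, a non-high vowel → -a → *jubmerleta*.
The past-tense form *jubmerleta* — last vowel /a/ (an unrounded vowel) → -we → *jubmerletawe*.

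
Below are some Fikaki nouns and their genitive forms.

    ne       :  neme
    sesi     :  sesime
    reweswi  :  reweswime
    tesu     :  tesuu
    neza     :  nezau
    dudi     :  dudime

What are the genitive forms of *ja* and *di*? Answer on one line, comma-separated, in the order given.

jau, dime

The pattern is front/back vowel harmony: -me when the last vowel of the stem is a front vowel (*ne*, *sesi*, *reweswi*, *dudi*); -u when the last vowel of the stem is a back vowel (*tesu*, *neza*).
The last vowel of *ja* is /a/, which is a back vowel, so the suffix is -u, giving *jau*.
The last vowel of *di* is /i/, which is a front vowel, so the suffix is -me, giving *dime*.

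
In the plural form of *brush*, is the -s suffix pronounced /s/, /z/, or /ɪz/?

The stem *brush* ends in a sibilant (/s, z, ʃ, ʒ, tʃ, dʒ/).
The plural suffix surfaces as /ɪz/ after sibilants, /s/ after other voiceless consonants, and /z/ after other voiced sounds.
So the plural -s on *brush* is pronounced /ɪz/.

/ɪz/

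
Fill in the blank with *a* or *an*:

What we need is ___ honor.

an

The indefinite article is chosen by the initial *sound* of the following word, not its spelling.
*honor* begins with the sound /ɒ/ (silent h) — a vowel sound.
So the article is *an*: What we need is an honor.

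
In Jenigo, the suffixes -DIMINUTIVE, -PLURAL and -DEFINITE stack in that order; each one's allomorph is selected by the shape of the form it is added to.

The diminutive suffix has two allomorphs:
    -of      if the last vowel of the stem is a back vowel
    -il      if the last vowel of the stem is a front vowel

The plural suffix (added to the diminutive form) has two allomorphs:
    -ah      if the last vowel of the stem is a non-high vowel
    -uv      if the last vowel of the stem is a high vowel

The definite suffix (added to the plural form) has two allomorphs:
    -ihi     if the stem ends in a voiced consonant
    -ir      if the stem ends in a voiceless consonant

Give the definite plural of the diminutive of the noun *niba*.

*niba* — last vowel /a/ (a back vowel) → -of → *nibaof*.
The diminutive form *nibaof*: last vowel = /o/, a non-high vowel → -ah → *nibaofah*.
The plural form *nibaofah* — final consonant /h/ (voiceless) → -ir → *nibaofahir*.

nibaofahir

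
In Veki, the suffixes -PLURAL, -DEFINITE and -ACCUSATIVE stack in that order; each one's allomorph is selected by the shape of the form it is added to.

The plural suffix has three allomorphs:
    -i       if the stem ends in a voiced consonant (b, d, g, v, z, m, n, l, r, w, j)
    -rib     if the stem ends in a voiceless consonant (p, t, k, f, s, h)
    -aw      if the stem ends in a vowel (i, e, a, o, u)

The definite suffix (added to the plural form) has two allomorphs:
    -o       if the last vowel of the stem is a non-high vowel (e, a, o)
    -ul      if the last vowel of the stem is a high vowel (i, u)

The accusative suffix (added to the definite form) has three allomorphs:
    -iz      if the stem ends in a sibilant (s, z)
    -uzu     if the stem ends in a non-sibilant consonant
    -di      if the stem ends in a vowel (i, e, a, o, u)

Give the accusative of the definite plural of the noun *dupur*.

The final sound of *dupur* is /r/, which is a voiced consonant, so the plural suffix is -i, giving *dupuri*.
The last vowel of the plural form *dupuri* is /i/, which is a high vowel, so the definite suffix is -ul, giving *dupuriul*.
The final sound of the definite form *dupuriul* is /l/, which is a non-sibilant consonant, so the accusative suffix is -uzu, giving *dupuriuluzu*.

dupuriuluzu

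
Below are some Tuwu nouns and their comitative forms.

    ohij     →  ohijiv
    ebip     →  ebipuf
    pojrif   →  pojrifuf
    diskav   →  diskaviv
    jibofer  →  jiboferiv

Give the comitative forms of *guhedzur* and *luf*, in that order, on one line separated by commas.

The suffix is conditioned by the final consonant: -uf when the stem ends in a voiceless consonant (*ebip*, *pojrif*); -iv when the stem ends in a voiced consonant (*ohij*, *diskav*, *jibofer*).
The final consonant of *guhedzur* is /r/, which is voiced, so the suffix is -iv, giving *guhedzuriv*.
The final consonant of *luf* is /f/, which is voiceless, so the suffix is -uf, giving *lufuf*.

guhedzuriv, lufuf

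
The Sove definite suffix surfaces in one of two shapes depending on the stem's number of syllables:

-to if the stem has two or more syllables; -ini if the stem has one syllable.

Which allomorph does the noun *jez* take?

With one syllable, *jez* takes -ini.

-ini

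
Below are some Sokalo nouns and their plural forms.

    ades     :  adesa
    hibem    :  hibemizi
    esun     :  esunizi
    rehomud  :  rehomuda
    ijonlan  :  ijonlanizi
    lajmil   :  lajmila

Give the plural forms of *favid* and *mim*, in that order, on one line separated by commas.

favida, mimizi

The alternation tracks the final consonant of the stem — -izi when the stem ends in a nasal (*hibem*, *esun*, *ijonlan*); -a when the stem ends in a non-nasal consonant (*ades*, *rehomud*, *lajmil*).
The final consonant of *favid* is /d/, which is non-nasal, so the suffix is -a, giving *favida*.
Since the final consonant of *mim* is /m/ (a nasal), it takes -izi, giving *mimizi*.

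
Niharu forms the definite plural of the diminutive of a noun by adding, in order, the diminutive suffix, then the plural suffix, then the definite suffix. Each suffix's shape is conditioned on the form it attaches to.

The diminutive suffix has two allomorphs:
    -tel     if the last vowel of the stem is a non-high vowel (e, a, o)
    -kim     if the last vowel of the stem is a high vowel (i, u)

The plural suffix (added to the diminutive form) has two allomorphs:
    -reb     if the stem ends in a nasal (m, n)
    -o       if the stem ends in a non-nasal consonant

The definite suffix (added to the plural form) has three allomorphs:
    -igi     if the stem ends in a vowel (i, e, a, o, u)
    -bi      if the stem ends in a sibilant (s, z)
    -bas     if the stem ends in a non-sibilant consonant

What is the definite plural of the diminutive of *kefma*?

kefmateloigi

The last vowel of *kefma* is /a/, which is a non-high vowel, so the diminutive suffix is -tel, giving *kefmatel*.
The final consonant of the diminutive form *kefmatel* is /l/, which is non-nasal, so the plural suffix is -o, giving *kefmatelo*.
The plural form *kefmatelo* — final sound /o/ (a vowel) → -igi → *kefmateloigi*.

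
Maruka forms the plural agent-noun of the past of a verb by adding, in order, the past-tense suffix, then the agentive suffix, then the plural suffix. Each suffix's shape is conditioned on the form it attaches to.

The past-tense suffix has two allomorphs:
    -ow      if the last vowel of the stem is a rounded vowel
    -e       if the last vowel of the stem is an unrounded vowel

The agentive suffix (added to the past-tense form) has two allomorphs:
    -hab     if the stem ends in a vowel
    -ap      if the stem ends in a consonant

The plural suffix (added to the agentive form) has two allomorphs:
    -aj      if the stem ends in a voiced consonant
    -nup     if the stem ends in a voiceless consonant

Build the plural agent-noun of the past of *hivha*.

Since the last vowel of *hivha* is /a/ (an unrounded vowel), it takes -e, giving *hivhae*.
The final sound of the past-tense form *hivhae* is /e/, which is a vowel, so the agentive suffix is -hab, giving *hivhaehab*.
Since the final consonant of the agentive form *hivhaehab* is /b/ (voiced), it takes -aj, giving *hivhaehabaj*.

hivhaehabaj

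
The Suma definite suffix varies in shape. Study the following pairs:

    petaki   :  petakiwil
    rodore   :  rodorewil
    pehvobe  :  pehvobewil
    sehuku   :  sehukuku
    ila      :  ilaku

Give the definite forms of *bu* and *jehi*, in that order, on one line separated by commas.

buku, jehiwil

The suffix is conditioned by the last vowel: -wil when the last vowel of the stem is a front vowel (*petaki*, *rodore*, *pehvobe*); -ku when the last vowel of the stem is a back vowel (*sehuku*, *ila*).
*bu*: last vowel = /u/, a back vowel → -ku → *buku*.
*jehi* — last vowel /i/ (a front vowel) → -wil → *jehiwil*.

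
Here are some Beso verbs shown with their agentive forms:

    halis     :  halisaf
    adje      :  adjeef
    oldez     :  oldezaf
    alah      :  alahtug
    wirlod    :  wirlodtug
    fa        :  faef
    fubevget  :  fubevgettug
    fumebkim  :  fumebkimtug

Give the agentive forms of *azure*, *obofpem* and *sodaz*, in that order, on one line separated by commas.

azureef, obofpemtug, sodazaf

The pattern is sibilance of the final sound: -af when the stem ends in a sibilant (*halis*, *oldez*); -tug when the stem ends in a non-sibilant consonant (*alah*, *wirlod*, *fubevget*, *fumebkim*); -ef when the stem ends in a vowel (*adje*, *fa*).
Since the final sound of *azure* is /e/ (a vowel), it takes -ef, giving *azureef*.
Since the final sound of *obofpem* is /m/ (a non-sibilant consonant), it takes -tug, giving *obofpemtug*.
*sodaz* — final sound /z/ (a sibilant) → -af → *sodazaf*.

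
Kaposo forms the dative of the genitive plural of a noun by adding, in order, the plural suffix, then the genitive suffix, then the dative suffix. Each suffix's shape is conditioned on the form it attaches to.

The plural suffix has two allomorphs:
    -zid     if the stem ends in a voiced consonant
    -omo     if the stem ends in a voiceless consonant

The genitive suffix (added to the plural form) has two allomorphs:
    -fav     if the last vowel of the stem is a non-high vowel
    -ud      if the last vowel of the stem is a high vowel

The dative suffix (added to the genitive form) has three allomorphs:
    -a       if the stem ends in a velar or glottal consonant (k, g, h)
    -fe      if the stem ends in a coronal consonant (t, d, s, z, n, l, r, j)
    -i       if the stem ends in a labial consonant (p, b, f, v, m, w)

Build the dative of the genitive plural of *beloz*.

*beloz* — final consonant /z/ (voiced) → -zid → *belozzid*.
Since the last vowel of the plural form *belozzid* is /i/ (a high vowel), it takes -ud, giving *belozzidud*.
Since the final consonant of the genitive form *belozzidud* is /d/ (coronal), it takes -fe, giving *belozzidudfe*.

belozzidudfe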